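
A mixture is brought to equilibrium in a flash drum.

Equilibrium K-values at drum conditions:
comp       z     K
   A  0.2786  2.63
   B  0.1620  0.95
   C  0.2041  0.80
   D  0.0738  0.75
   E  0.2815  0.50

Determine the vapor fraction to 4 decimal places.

ψ = 0.4670

Material balance + equilibrium reduce to Σ zᵢ(Kᵢ−1)/(1+ψ(Kᵢ−1)) = 0.
g(0) = ΣzᵢKᵢ − 1 = 0.2460 and g(1) = 1 − Σzᵢ/Kᵢ = -0.1930, so a root lies in (0, 1).
Iterate (Newton) starting at ψ = 0.5:
  ψ = 0.5000: g = -0.01221, g' = -0.3663 → ψ = 0.4667
  ψ = 0.4667: g = 0.00014, g' = -0.3748 → ψ = 0.4670
Converged at ψ = 0.4670.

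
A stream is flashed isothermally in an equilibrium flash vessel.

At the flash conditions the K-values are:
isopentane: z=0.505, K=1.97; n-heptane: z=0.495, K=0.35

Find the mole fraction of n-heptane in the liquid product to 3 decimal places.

Material balance + equilibrium reduce to Σ zᵢ(Kᵢ−1)/(1+ψ(Kᵢ−1)) = 0.
Check two-phase: ΣzᵢKᵢ = 1.168 > 1 and Σzᵢ/Kᵢ = 1.671 > 1, so g(0) = 0.168 > 0 and g(1) = -0.671 < 0.
Binary case is linear: z₁(K₁−1)(1+ψ(K₂−1)) + z₂(K₂−1)(1+ψ(K₁−1)) = 0
⇒ ψ = [z₁(K₁−1)+z₂(K₂−1)] / [−(K₁−1)(K₂−1)] = 0.1681/0.6305 = 0.267
Compositions from xᵢ = zᵢ/(1+ψ(Kᵢ−1)), yᵢ = Kᵢxᵢ:
  isopentane: x = 0.401, y = 0.790
  n-heptane: x = 0.599, y = 0.210

x_n-heptane = 0.599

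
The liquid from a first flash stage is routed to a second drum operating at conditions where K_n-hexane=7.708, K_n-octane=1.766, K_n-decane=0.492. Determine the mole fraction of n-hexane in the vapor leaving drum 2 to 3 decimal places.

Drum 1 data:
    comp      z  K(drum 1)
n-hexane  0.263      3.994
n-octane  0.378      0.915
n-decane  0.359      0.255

Drum 1:
Material balance + equilibrium reduce to Σ zᵢ(Kᵢ−1)/(1+ψ₁(Kᵢ−1)) = 0.
Check two-phase: ΣzᵢKᵢ = 1.488 > 1 and Σzᵢ/Kᵢ = 1.887 > 1, so g(0) = 0.488 > 0 and g(1) = -0.887 < 0.
Newton–Raphson from ψ₁ = 0.65:
  ψ₁ = 0.650: g = -0.2853, g' = -1.024 → ψ₁ = 0.371
  ψ₁ = 0.371: g = -0.0300, g' = -0.912 → ψ₁ = 0.338
  ψ₁ = 0.338: g = 0.0004, g' = -0.941 → ψ₁ = 0.339
Converged at ψ₁ = 0.339.
Drum-1 compositions:
  n-hexane: x = 0.131, y = 0.521
  n-octane: x = 0.389, y = 0.356
  n-decane: x = 0.480, y = 0.122
Drum-2 feed = drum-1 liquid: z₂ = (0.1305, 0.3892, 0.4802).
Drum 2:
Let ψ₂ = V/F and solve Σ zᵢ(Kᵢ−1)/(1+ψ₂(Kᵢ−1)) = 0.
Check two-phase: ΣzᵢKᵢ = 1.930 > 1 and Σzᵢ/Kᵢ = 1.213 > 1, so g(0) = 0.930 > 0 and g(1) = -0.213 < 0.
Newton–Raphson from ψ₂ = 0.51:
  ψ₂ = 0.510: g = 0.0832, g' = -0.644 → ψ₂ = 0.639
  ψ₂ = 0.639: g = 0.0045, g' = -0.585 → ψ₂ = 0.647
Converged at ψ₂ = 0.647.
  n-hexane: x = 0.024, y = 0.188
  n-octane: x = 0.260, y = 0.460
  n-decane: x = 0.715, y = 0.352

y_n-hexane (drum 2) = 0.188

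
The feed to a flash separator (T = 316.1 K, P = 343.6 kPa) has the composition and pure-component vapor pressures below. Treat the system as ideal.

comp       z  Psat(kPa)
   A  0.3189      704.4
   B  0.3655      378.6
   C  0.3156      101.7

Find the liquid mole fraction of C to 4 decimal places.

Raoult's law: Kᵢ = Pᵢˢᵃᵗ/P = Pᵢˢᵃᵗ/343.6.
  K_A = 704.4/343.6 = 2.050058, K_B = 378.6/343.6 = 1.101863, K_C = 101.7/343.6 = 0.295984
Newton iteration, V/F⁰ = 0.55:
  V/F = 0.5500: g = -0.11506, g' = -0.5613 → V/F = 0.3450
  V/F = 0.3450: g = -0.01169, g' = -0.4659 → V/F = 0.3199
  V/F = 0.3199: g = -0.00006, g' = -0.4612 → V/F = 0.3198
Converged at V/F = 0.3198.
Compositions from xᵢ = zᵢ/(1+V/F(Kᵢ−1)), yᵢ = Kᵢxᵢ:
  A: x = 0.2387, y = 0.4894
  B: x = 0.3540, y = 0.3900
  C: x = 0.4073, y = 0.1206

x_C = 0.4073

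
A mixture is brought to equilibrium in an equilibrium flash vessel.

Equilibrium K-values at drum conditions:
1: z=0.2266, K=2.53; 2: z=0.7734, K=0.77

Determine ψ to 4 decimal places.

ψ = 0.4797

Binary case is linear: z₁(K₁−1)(1+ψ(K₂−1)) + z₂(K₂−1)(1+ψ(K₁−1)) = 0
⇒ ψ = [z₁(K₁−1)+z₂(K₂−1)] / [−(K₁−1)(K₂−1)] = 0.16882/0.35190 = 0.4797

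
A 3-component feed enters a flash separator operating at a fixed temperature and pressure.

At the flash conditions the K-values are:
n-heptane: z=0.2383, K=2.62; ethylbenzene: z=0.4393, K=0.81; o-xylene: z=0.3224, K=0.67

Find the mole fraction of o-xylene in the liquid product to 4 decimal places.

x_o-xylene = 0.3825

Iterate (Newton) starting at V/F = 0.64:
  V/F = 0.6400: g = -0.04036, g' = -0.2277 → V/F = 0.4628
  V/F = 0.4628: g = 0.00356, g' = -0.2723 → V/F = 0.4758
  V/F = 0.4758: g = 0.00003, g' = -0.2680 → V/F = 0.4759
Converged at V/F = 0.4759.
Compositions from xᵢ = zᵢ/(1+V/F(Kᵢ−1)), yᵢ = Kᵢxᵢ:
  n-heptane: x = 0.1346, y = 0.3525
  ethylbenzene: x = 0.4830, y = 0.3912
  o-xylene: x = 0.3825, y = 0.2563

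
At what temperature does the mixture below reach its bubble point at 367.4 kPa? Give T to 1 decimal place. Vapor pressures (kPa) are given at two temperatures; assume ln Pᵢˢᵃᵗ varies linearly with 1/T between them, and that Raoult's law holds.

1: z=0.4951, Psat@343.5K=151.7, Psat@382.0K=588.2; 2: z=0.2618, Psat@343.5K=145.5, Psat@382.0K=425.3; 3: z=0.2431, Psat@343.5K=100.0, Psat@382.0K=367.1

T = 372.5 K

Bubble-point temperature: ΣzᵢPᵢˢᵃᵗ(T) = P. Interpolate ln Pᵢˢᵃᵗ = aᵢ + bᵢ/T.
  T = 343.5 K: ΣzᵢPᵢˢᵃᵗ = 137.51 kPa
  T = 382.0 K: ΣzᵢPᵢˢᵃᵗ = 491.80 kPa
  T = 362.8 K: ΣzᵢPᵢˢᵃᵗ = 268.97 kPa
  T = 372.4 K: ΣzᵢPᵢˢᵃᵗ = 366.40 kPa
  T = 377.2 K: ΣzᵢPᵢˢᵃᵗ = 425.26 kPa
  T = 374.8 K: ΣzᵢPᵢˢᵃᵗ = 394.91 kPa
Interpolating between 372.4 K and 374.8 K gives T ≈ 372.5 K.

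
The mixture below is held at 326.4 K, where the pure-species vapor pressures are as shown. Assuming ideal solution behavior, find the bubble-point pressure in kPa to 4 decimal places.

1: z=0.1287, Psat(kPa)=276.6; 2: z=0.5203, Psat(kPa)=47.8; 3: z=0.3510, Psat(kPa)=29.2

At the bubble point ψ → 0, so ΣzᵢKᵢ = 1 with Kᵢ = Pᵢˢᵃᵗ/P ⇒ P = ΣzᵢPᵢˢᵃᵗ.
P = 0.1287·276.6 + 0.5203·47.8 + 0.3510·29.2 = 70.7180 kPa

Pbub = 70.7180 kPa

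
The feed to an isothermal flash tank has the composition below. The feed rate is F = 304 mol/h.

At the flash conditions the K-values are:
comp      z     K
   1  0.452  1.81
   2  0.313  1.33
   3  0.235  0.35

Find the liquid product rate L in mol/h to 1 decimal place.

Iterate (Newton) starting at ψ = 0.51:
  ψ = 0.510: g = 0.1190, g' = -0.396 → ψ = 0.811
  ψ = 0.811: g = -0.0205, g' = -0.573 → ψ = 0.775
  ψ = 0.775: g = -0.0007, g' = -0.537 → ψ = 0.774
Converged at ψ = 0.774.
Then V = ψ·F = 0.7738·304 = 235.2 mol/h and L = F − V = 68.8 mol/h.

L = 68.8 mol/h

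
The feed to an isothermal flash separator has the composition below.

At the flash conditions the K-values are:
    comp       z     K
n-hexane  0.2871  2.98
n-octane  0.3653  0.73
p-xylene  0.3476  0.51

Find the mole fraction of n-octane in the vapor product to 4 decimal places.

Material balance + equilibrium reduce to Σ zᵢ(Kᵢ−1)/(1+ψ(Kᵢ−1)) = 0.
Check two-phase: ΣzᵢKᵢ = 1.2995 > 1 and Σzᵢ/Kᵢ = 1.2783 > 1, so g(0) = 0.2995 > 0 and g(1) = -0.2783 < 0.
Iterate (Newton) starting at ψ = 0.5:
  ψ = 0.5000: g = -0.05396, g' = -0.4662 → ψ = 0.3843
  ψ = 0.3843: g = 0.00295, g' = -0.5228 → ψ = 0.3899
Converged at ψ = 0.3899.
Compositions from xᵢ = zᵢ/(1+ψ(Kᵢ−1)), yᵢ = Kᵢxᵢ:
  n-hexane: x = 0.1620, y = 0.4828
  n-octane: x = 0.4083, y = 0.2980
  p-xylene: x = 0.4297, y = 0.2191

y_n-octane = 0.2980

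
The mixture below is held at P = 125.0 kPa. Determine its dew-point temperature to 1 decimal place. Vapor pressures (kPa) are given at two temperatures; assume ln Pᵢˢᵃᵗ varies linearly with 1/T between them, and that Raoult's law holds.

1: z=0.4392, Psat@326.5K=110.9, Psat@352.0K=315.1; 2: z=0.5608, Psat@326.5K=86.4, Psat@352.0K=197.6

Dew-point temperature: Σzᵢ·P/Pᵢˢᵃᵗ(T) = 1. Interpolate ln Pᵢˢᵃᵗ = aᵢ + bᵢ/T.
  T = 326.5 K: ΣzᵢP/Pᵢˢᵃᵗ = 1.3064
  T = 352.0 K: ΣzᵢP/Pᵢˢᵃᵗ = 0.5290
  T = 339.2 K: ΣzᵢP/Pᵢˢᵃᵗ = 0.8176
  T = 332.9 K: ΣzᵢP/Pᵢˢᵃᵗ = 1.0266
  T = 336.0 K: ΣzᵢP/Pᵢˢᵃᵗ = 0.9168
  T = 334.4 K: ΣzᵢP/Pᵢˢᵃᵗ = 0.9717
Interpolating between 332.9 K and 334.4 K gives T ≈ 333.6 K.

T = 333.6 K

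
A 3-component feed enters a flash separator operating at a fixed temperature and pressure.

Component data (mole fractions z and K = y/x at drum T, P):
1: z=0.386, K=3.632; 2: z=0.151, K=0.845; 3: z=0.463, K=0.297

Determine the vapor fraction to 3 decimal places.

Rachford–Rice: g(ψ) = Σ zᵢ(Kᵢ−1)/(1+ψ(Kᵢ−1)) = 0.
Check two-phase: ΣzᵢKᵢ = 1.667 > 1 and Σzᵢ/Kᵢ = 1.844 > 1, so g(0) = 0.667 > 0 and g(1) = -0.844 < 0.
Iterate (Newton) starting at ψ = 0.5:
  ψ = 0.500: g = -0.0886, g' = -1.047 → ψ = 0.415
  ψ = 0.415: g = 0.0006, g' = -1.071 → ψ = 0.416
Converged at ψ = 0.416.

ψ = 0.416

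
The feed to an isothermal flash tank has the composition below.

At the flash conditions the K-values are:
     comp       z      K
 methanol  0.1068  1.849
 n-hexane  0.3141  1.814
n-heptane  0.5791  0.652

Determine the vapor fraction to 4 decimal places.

ψ = 0.5057

Material balance + equilibrium reduce to Σ zᵢ(Kᵢ−1)/(1+ψ(Kᵢ−1)) = 0.
Check two-phase: ΣzᵢKᵢ = 1.1448 > 1 and Σzᵢ/Kᵢ = 1.1191 > 1, so g(0) = 0.1448 > 0 and g(1) = -0.1191 < 0.
Newton–Raphson from ψ = 0.5:
  ψ = 0.5000: g = 0.00139, g' = -0.2459 → ψ = 0.5057
Converged at ψ = 0.5057.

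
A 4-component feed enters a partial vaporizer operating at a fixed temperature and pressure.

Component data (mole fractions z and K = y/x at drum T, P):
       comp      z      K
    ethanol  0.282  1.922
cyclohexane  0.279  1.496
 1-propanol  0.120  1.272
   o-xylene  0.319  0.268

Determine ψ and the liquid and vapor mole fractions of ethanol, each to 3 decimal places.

Let ψ = V/F and solve Σ zᵢ(Kᵢ−1)/(1+ψ(Kᵢ−1)) = 0.
Check two-phase: ΣzᵢKᵢ = 1.198 > 1 and Σzᵢ/Kᵢ = 1.618 > 1, so g(0) = 0.198 > 0 and g(1) = -0.618 < 0.
Newton–Raphson from ψ = 0.59:
  ψ = 0.590: g = -0.1074, g' = -0.678 → ψ = 0.431
  ψ = 0.431: g = -0.0121, g' = -0.542 → ψ = 0.409
Converged at ψ = 0.409.
Compositions from xᵢ = zᵢ/(1+ψ(Kᵢ−1)), yᵢ = Kᵢxᵢ:
  ethanol: x = 0.205, y = 0.394
  cyclohexane: x = 0.232, y = 0.347
  1-propanol: x = 0.108, y = 0.137
  o-xylene: x = 0.455, y = 0.122

ψ = 0.409, x_ethanol = 0.205, y_ethanol = 0.394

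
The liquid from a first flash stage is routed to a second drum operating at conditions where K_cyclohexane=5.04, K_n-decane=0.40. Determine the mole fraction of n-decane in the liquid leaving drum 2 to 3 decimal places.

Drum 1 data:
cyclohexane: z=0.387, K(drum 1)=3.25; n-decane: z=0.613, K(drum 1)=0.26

Drum 1:
Iterate (Newton) starting at ψ₁ = 0.5:
  ψ₁ = 0.500: g = -0.3103, g' = -1.280 → ψ₁ = 0.258
  ψ₁ = 0.258: g = -0.0091, g' = -1.298 → ψ₁ = 0.251
Converged at ψ₁ = 0.251.
Drum-1 compositions:
  cyclohexane: x = 0.247, y = 0.804
  n-decane: x = 0.753, y = 0.196
Drum-2 feed = drum-1 liquid: z₂ = (0.2475, 0.7525).
Drum 2:
Rachford–Rice: g(ψ₂) = Σ zᵢ(Kᵢ−1)/(1+ψ₂(Kᵢ−1)) = 0.
g(0) = ΣzᵢKᵢ − 1 = 0.548 and g(1) = 1 − Σzᵢ/Kᵢ = -0.930, so a root lies in (0, 1).
Newton iteration, ψ₂⁰ = 0.3:
  ψ₂ = 0.300: g = -0.0986, g' = -1.228 → ψ₂ = 0.220
  ψ₂ = 0.220: g = 0.0096, g' = -1.493 → ψ₂ = 0.226
Converged at ψ₂ = 0.226.
  cyclohexane: x = 0.129, y = 0.652
  n-decane: x = 0.871, y = 0.348

x_n-decane (drum 2) = 0.871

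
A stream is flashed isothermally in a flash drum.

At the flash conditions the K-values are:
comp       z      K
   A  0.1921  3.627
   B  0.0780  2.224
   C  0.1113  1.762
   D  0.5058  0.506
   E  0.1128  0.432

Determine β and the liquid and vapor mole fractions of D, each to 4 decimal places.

Rachford–Rice: g(β) = Σ zᵢ(Kᵢ−1)/(1+β(Kᵢ−1)) = 0.
Feasibility: ΣzᵢKᵢ = 1.3710, Σzᵢ/Kᵢ = 1.4119 — both > 1, two phases present.
Iterate (Newton) starting at β = 0.5:
  β = 0.5000: g = -0.08254, g' = -0.6152 → β = 0.3658
  β = 0.3658: g = 0.00374, g' = -0.6819 → β = 0.3713
Converged at β = 0.3713.
Compositions from xᵢ = zᵢ/(1+β(Kᵢ−1)), yᵢ = Kᵢxᵢ:
  A: x = 0.0972, y = 0.3527
  B: x = 0.0536, y = 0.1193
  C: x = 0.0868, y = 0.1529
  D: x = 0.6194, y = 0.3134
  E: x = 0.1430, y = 0.0618

β = 0.3713, x_D = 0.6194, y_D = 0.3134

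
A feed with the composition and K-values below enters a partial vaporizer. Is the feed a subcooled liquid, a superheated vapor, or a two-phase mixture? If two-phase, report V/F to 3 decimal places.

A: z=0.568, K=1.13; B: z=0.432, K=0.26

subcooled liquid

ΣzᵢKᵢ = 0.754; Σzᵢ/Kᵢ = 2.164.
Since ΣzᵢKᵢ < 1 the mixture is below its bubble point — single liquid phase.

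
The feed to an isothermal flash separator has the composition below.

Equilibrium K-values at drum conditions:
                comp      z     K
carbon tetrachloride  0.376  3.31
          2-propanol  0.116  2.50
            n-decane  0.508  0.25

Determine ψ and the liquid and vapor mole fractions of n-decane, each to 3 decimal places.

Newton–Raphson from ψ = 0.6:
  ψ = 0.600: g = -0.2371, g' = -1.369 → ψ = 0.427
  ψ = 0.427: g = -0.0170, g' = -1.224 → ψ = 0.413
Converged at ψ = 0.413.
Compositions from xᵢ = zᵢ/(1+ψ(Kᵢ−1)), yᵢ = Kᵢxᵢ:
  carbon tetrachloride: x = 0.192, y = 0.637
  2-propanol: x = 0.072, y = 0.179
  n-decane: x = 0.736, y = 0.184

ψ = 0.413, x_n-decane = 0.736, y_n-decane = 0.184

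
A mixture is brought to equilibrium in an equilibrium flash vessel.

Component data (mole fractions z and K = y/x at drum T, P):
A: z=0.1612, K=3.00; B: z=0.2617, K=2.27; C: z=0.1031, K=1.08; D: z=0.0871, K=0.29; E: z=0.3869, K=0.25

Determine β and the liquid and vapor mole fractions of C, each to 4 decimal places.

β = 0.2969, x_C = 0.1007, y_C = 0.1088

Material balance + equilibrium reduce to Σ zᵢ(Kᵢ−1)/(1+β(Kᵢ−1)) = 0.
g(0) = ΣzᵢKᵢ − 1 = 0.3110 and g(1) = 1 − Σzᵢ/Kᵢ = -1.1124, so a root lies in (0, 1).
Newton–Raphson from β = 0.4:
  β = 0.4000: g = -0.09341, g' = -0.9150 → β = 0.2979
  β = 0.2979: g = -0.00089, g' = -0.9075 → β = 0.2969
Converged at β = 0.2969.
Compositions from xᵢ = zᵢ/(1+β(Kᵢ−1)), yᵢ = Kᵢxᵢ:
  A: x = 0.1011, y = 0.3034
  B: x = 0.1900, y = 0.4314
  C: x = 0.1007, y = 0.1088
  D: x = 0.1104, y = 0.0320
  E: x = 0.4978, y = 0.1244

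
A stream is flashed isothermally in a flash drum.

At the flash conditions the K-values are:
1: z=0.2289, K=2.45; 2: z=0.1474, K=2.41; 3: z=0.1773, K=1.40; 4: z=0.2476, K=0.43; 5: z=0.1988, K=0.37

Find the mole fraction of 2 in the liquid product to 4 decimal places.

x_2 = 0.0873

Newton iteration, V/F⁰ = 0.5:
  V/F = 0.5000: g = -0.00682, g' = -0.6078 → V/F = 0.4888
Converged at V/F = 0.4888.
Compositions from xᵢ = zᵢ/(1+V/F(Kᵢ−1)), yᵢ = Kᵢxᵢ:
  1: x = 0.1340, y = 0.3282
  2: x = 0.0873, y = 0.2103
  3: x = 0.1483, y = 0.2076
  4: x = 0.3432, y = 0.1476
  5: x = 0.2873, y = 0.1063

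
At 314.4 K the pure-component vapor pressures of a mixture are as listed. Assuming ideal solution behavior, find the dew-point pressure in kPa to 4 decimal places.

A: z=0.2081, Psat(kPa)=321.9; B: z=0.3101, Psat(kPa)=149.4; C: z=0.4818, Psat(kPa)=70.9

At the dew point ψ → 1, so Σzᵢ/Kᵢ = 1 with Kᵢ = Pᵢˢᵃᵗ/P ⇒ 1/P = Σzᵢ/Pᵢˢᵃᵗ.
1/P = 0.2081/321.9 + 0.3101/149.4 + 0.4818/70.9 = 0.0095176 ⇒ P = 105.0685 kPa

Pdew = 105.0685 kPa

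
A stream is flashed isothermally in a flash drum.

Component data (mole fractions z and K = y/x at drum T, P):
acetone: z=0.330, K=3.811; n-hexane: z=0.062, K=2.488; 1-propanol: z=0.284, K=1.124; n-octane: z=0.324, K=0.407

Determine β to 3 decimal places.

β = 0.792

Let β = V/F and solve Σ zᵢ(Kᵢ−1)/(1+β(Kᵢ−1)) = 0.
g(0) = ΣzᵢKᵢ − 1 = 0.863 and g(1) = 1 − Σzᵢ/Kᵢ = -0.160, so a root lies in (0, 1).
Iterate (Newton) starting at β = 0.5:
  β = 0.500: g = 0.1986, g' = -0.730 → β = 0.772
  β = 0.772: g = 0.0133, g' = -0.680 → β = 0.792
Converged at β = 0.792.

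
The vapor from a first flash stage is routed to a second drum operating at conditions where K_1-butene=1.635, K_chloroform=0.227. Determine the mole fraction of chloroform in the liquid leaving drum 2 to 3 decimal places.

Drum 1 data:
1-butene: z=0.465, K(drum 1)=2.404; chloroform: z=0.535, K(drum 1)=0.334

x_chloroform (drum 2) = 0.451

Drum 1:
Rachford–Rice: g(ψ₁) = Σ zᵢ(Kᵢ−1)/(1+ψ₁(Kᵢ−1)) = 0.
Check two-phase: ΣzᵢKᵢ = 1.297 > 1 and Σzᵢ/Kᵢ = 1.795 > 1, so g(0) = 0.297 > 0 and g(1) = -0.795 < 0.
Binary case is linear: z₁(K₁−1)(1+ψ₁(K₂−1)) + z₂(K₂−1)(1+ψ₁(K₁−1)) = 0
⇒ ψ₁ = [z₁(K₁−1)+z₂(K₂−1)] / [−(K₁−1)(K₂−1)] = 0.2966/0.9351 = 0.317
Drum-1 compositions:
  1-butene: x = 0.322, y = 0.773
  chloroform: x = 0.678, y = 0.227
Drum-2 feed = drum-1 vapor: z₂ = (0.7735, 0.2265).
Drum 2:
Binary case is linear: z₁(K₁−1)(1+ψ₂(K₂−1)) + z₂(K₂−1)(1+ψ₂(K₁−1)) = 0
⇒ ψ₂ = [z₁(K₁−1)+z₂(K₂−1)] / [−(K₁−1)(K₂−1)] = 0.3160/0.4909 = 0.644
  1-butene: x = 0.549, y = 0.898
  chloroform: x = 0.451, y = 0.102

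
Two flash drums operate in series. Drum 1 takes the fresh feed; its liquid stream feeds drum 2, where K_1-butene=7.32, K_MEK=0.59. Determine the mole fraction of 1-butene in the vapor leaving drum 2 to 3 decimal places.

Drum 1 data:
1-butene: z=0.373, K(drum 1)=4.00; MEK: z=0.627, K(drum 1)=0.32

Drum 1:
Material balance + equilibrium reduce to Σ zᵢ(Kᵢ−1)/(1+ψ₁(Kᵢ−1)) = 0.
g(0) = ΣzᵢKᵢ − 1 = 0.693 and g(1) = 1 − Σzᵢ/Kᵢ = -1.053, so a root lies in (0, 1).
Iterate (Newton) starting at ψ₁ = 0.44:
  ψ₁ = 0.440: g = -0.1261, g' = -1.214 → ψ₁ = 0.336
  ψ₁ = 0.336: g = 0.0044, g' = -1.319 → ψ₁ = 0.340
Converged at ψ₁ = 0.340.
Drum-1 compositions:
  1-butene: x = 0.185, y = 0.739
  MEK: x = 0.815, y = 0.261
Drum-2 feed = drum-1 liquid: z₂ = (0.1848, 0.8152).
Drum 2:
Let ψ₂ = V/F and solve Σ zᵢ(Kᵢ−1)/(1+ψ₂(Kᵢ−1)) = 0.
Check two-phase: ΣzᵢKᵢ = 1.834 > 1 and Σzᵢ/Kᵢ = 1.407 > 1, so g(0) = 0.834 > 0 and g(1) = -0.407 < 0.
Iterate (Newton) starting at ψ₂ = 0.42:
  ψ₂ = 0.420: g = -0.0842, g' = -0.753 → ψ₂ = 0.308
  ψ₂ = 0.308: g = 0.0137, g' = -1.029 → ψ₂ = 0.321
  ψ₂ = 0.321: g = 0.0003, g' = -0.985 → ψ₂ = 0.322
Converged at ψ₂ = 0.322.
  1-butene: x = 0.061, y = 0.446
  MEK: x = 0.939, y = 0.554

y_1-butene (drum 2) = 0.446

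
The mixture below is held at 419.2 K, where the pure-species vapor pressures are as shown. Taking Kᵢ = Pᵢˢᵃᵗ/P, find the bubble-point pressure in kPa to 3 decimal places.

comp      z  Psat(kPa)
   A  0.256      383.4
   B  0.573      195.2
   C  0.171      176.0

At the bubble point ψ → 0, so ΣzᵢKᵢ = 1 with Kᵢ = Pᵢˢᵃᵗ/P ⇒ P = ΣzᵢPᵢˢᵃᵗ.
P = 0.256·383.4 + 0.573·195.2 + 0.171·176.0 = 240.096 kPa

Pbub = 240.096 kPa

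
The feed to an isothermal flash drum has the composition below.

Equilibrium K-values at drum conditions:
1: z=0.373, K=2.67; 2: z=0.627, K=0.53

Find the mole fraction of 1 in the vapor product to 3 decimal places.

Material balance + equilibrium reduce to Σ zᵢ(Kᵢ−1)/(1+β(Kᵢ−1)) = 0.
Check two-phase: ΣzᵢKᵢ = 1.328 > 1 and Σzᵢ/Kᵢ = 1.323 > 1, so g(0) = 0.328 > 0 and g(1) = -0.323 < 0.
Iterate (Newton) starting at β = 0.5:
  β = 0.500: g = -0.0458, g' = -0.546 → β = 0.416
  β = 0.416: g = 0.0012, g' = -0.576 → β = 0.418
Converged at β = 0.418.
Compositions from xᵢ = zᵢ/(1+β(Kᵢ−1)), yᵢ = Kᵢxᵢ:
  1: x = 0.220, y = 0.586
  2: x = 0.780, y = 0.414

y_1 = 0.586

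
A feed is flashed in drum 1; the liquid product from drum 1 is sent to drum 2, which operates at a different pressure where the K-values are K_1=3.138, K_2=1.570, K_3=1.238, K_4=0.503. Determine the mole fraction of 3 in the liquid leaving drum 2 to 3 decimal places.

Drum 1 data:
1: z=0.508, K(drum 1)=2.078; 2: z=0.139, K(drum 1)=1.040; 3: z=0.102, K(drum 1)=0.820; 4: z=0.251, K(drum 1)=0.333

x_3 (drum 2) = 0.100

Drum 1:
Let ψ₁ = V/F and solve Σ zᵢ(Kᵢ−1)/(1+ψ₁(Kᵢ−1)) = 0.
Check two-phase: ΣzᵢKᵢ = 1.367 > 1 and Σzᵢ/Kᵢ = 1.256 > 1, so g(0) = 0.367 > 0 and g(1) = -0.256 < 0.
Newton iteration, ψ₁⁰ = 0.68:
  ψ₁ = 0.680: g = -0.0059, g' = -0.575 → ψ₁ = 0.670
Converged at ψ₁ = 0.670.
Drum-1 compositions:
  1: x = 0.295, y = 0.613
  2: x = 0.135, y = 0.141
  3: x = 0.116, y = 0.095
  4: x = 0.454, y = 0.151
Drum-2 feed = drum-1 liquid: z₂ = (0.2950, 0.1354, 0.1160, 0.4536).
Drum 2:
Rachford–Rice: g(ψ₂) = Σ zᵢ(Kᵢ−1)/(1+ψ₂(Kᵢ−1)) = 0.
Check two-phase: ΣzᵢKᵢ = 1.510 > 1 and Σzᵢ/Kᵢ = 1.176 > 1, so g(0) = 0.510 > 0 and g(1) = -0.176 < 0.
Iterate (Newton) starting at ψ₂ = 0.5:
  ψ₂ = 0.500: g = 0.0896, g' = -0.545 → ψ₂ = 0.664
  ψ₂ = 0.664: g = 0.0039, g' = -0.508 → ψ₂ = 0.672
Converged at ψ₂ = 0.672.
  1: x = 0.121, y = 0.380
  2: x = 0.098, y = 0.154
  3: x = 0.100, y = 0.124
  4: x = 0.681, y = 0.343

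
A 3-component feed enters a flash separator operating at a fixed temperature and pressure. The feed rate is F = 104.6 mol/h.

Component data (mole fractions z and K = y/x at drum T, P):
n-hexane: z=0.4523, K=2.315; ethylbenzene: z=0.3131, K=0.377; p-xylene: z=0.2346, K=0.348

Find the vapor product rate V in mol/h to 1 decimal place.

V = 30.9 mol/h

Material balance + equilibrium reduce to Σ zᵢ(Kᵢ−1)/(1+V/F(Kᵢ−1)) = 0.
Check two-phase: ΣzᵢKᵢ = 1.2468 > 1 and Σzᵢ/Kᵢ = 1.7000 > 1, so g(0) = 0.2468 > 0 and g(1) = -0.7000 < 0.
Iterate (Newton) starting at V/F = 0.53:
  V/F = 0.5300: g = -0.17445, g' = -0.7753 → V/F = 0.3050
  V/F = 0.3050: g = -0.00724, g' = -0.7390 → V/F = 0.2952
Converged at V/F = 0.2952.
Then V = V/F·F = 0.2952·104.6 = 30.9 mol/h and L = F − V = 73.7 mol/h.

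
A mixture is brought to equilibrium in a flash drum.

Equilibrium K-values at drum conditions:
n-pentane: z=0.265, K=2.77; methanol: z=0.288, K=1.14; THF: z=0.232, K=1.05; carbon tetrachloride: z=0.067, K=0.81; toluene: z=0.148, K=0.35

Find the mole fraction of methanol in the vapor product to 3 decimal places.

Let ψ = V/F and solve Σ zᵢ(Kᵢ−1)/(1+ψ(Kᵢ−1)) = 0.
Feasibility: ΣzᵢKᵢ = 1.412, Σzᵢ/Kᵢ = 1.075 — both > 1, two phases present.
Iterate (Newton) starting at ψ = 0.5:
  ψ = 0.500: g = 0.1412, g' = -0.379 → ψ = 0.872
  ψ = 0.872: g = -0.0060, g' = -0.470 → ψ = 0.860
  ψ = 0.860: g = -0.0001, g' = -0.460 → ψ = 0.859
Converged at ψ = 0.859.
Compositions from xᵢ = zᵢ/(1+ψ(Kᵢ−1)), yᵢ = Kᵢxᵢ:
  n-pentane: x = 0.105, y = 0.291
  methanol: x = 0.257, y = 0.293
  THF: x = 0.222, y = 0.234
  carbon tetrachloride: x = 0.080, y = 0.065
  toluene: x = 0.335, y = 0.117

y_methanol = 0.293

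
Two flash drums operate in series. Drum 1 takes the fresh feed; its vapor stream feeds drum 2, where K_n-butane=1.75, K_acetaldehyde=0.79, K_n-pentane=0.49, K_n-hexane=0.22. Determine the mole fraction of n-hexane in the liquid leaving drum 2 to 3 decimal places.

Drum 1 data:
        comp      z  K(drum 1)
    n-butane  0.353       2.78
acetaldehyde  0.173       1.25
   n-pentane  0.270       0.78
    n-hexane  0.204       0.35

Drum 1:
Newton–Raphson from ψ₁ = 0.5:
  ψ₁ = 0.500: g = 0.1077, g' = -0.527 → ψ₁ = 0.704
  ψ₁ = 0.704: g = 0.0008, g' = -0.539 → ψ₁ = 0.706
Converged at ψ₁ = 0.706.
Drum-1 compositions:
  n-butane: x = 0.156, y = 0.435
  acetaldehyde: x = 0.147, y = 0.184
  n-pentane: x = 0.320, y = 0.249
  n-hexane: x = 0.377, y = 0.132
Drum-2 feed = drum-1 vapor: z₂ = (0.4350, 0.1838, 0.2493, 0.1319).
Drum 2:
Rachford–Rice: g(ψ₂) = Σ zᵢ(Kᵢ−1)/(1+ψ₂(Kᵢ−1)) = 0.
g(0) = ΣzᵢKᵢ − 1 = 0.058 and g(1) = 1 − Σzᵢ/Kᵢ = -0.590, so a root lies in (0, 1).
Iterate (Newton) starting at ψ₂ = 0.5:
  ψ₂ = 0.500: g = -0.1452, g' = -0.472 → ψ₂ = 0.192
  ψ₂ = 0.192: g = -0.0172, g' = -0.386 → ψ₂ = 0.148
Converged at ψ₂ = 0.148.
  n-butane: x = 0.392, y = 0.685
  acetaldehyde: x = 0.190, y = 0.150
  n-pentane: x = 0.270, y = 0.132
  n-hexane: x = 0.149, y = 0.033

x_n-hexane (drum 2) = 0.149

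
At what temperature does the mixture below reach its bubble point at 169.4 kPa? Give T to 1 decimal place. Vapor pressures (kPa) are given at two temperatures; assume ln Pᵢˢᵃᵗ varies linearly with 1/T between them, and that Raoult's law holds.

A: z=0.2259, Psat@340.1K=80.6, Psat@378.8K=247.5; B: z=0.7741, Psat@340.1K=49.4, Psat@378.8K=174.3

Bubble-point temperature: ΣzᵢPᵢˢᵃᵗ(T) = P. Interpolate ln Pᵢˢᵃᵗ = aᵢ + bᵢ/T.
  T = 340.1 K: ΣzᵢPᵢˢᵃᵗ = 56.45 kPa
  T = 378.8 K: ΣzᵢPᵢˢᵃᵗ = 190.84 kPa
  T = 359.5 K: ΣzᵢPᵢˢᵃᵗ = 107.36 kPa
  T = 369.1 K: ΣzᵢPᵢˢᵃᵗ = 143.99 kPa
  T = 374.0 K: ΣzᵢPᵢˢᵃᵗ = 166.30 kPa
  T = 376.4 K: ΣzᵢPᵢˢᵃᵗ = 178.23 kPa
Interpolating between 374.0 K and 376.4 K gives T ≈ 374.6 K.

T = 374.6 K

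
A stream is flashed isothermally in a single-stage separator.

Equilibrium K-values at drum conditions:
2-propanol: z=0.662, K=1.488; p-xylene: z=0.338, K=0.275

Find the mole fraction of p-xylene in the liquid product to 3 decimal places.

Let ψ = V/F and solve Σ zᵢ(Kᵢ−1)/(1+ψ(Kᵢ−1)) = 0.
Check two-phase: ΣzᵢKᵢ = 1.078 > 1 and Σzᵢ/Kᵢ = 1.674 > 1, so g(0) = 0.078 > 0 and g(1) = -0.674 < 0.
Binary case is linear: z₁(K₁−1)(1+ψ(K₂−1)) + z₂(K₂−1)(1+ψ(K₁−1)) = 0
⇒ ψ = [z₁(K₁−1)+z₂(K₂−1)] / [−(K₁−1)(K₂−1)] = 0.0780/0.3538 = 0.220
Compositions from xᵢ = zᵢ/(1+ψ(Kᵢ−1)), yᵢ = Kᵢxᵢ:
  2-propanol: x = 0.598, y = 0.889
  p-xylene: x = 0.402, y = 0.111

x_p-xylene = 0.402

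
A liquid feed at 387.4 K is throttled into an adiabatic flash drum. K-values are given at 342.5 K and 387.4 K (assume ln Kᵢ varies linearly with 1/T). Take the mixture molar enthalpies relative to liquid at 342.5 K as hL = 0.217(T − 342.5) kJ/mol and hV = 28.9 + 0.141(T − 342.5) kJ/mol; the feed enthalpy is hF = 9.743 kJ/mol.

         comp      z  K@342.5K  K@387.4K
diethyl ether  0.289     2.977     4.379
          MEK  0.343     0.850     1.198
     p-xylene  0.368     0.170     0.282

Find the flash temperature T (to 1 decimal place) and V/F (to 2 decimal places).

T = 352.4 K, V/F = 0.27

Adiabatic flash: solve Rachford–Rice at each trial T, then check hF = ψ·hV(T) + (1−ψ)·hL(T).
  T = 342.5 K: K = (2.977, 0.850, 0.170), RR gives ψ = 0.190, H_out = 5.484 kJ/mol
  T = 387.4 K: K = (4.379, 1.198, 0.282), RR gives ψ = 0.514, H_out = 22.835 kJ/mol
  T = 364.9 K: K = (3.652, 1.019, 0.222), RR gives ψ = 0.361, H_out = 14.686 kJ/mol
  T = 353.7 K: K = (3.308, 0.934, 0.195), RR gives ψ = 0.280, H_out = 10.274 kJ/mol
  T = 348.1 K: K = (3.141, 0.891, 0.182), RR gives ψ = 0.236, H_out = 7.935 kJ/mol
  T = 350.9 K: K = (3.224, 0.912, 0.189), RR gives ψ = 0.258, H_out = 9.117 kJ/mol
  T = 352.3 K: K = (3.266, 0.923, 0.192), RR gives ψ = 0.269, H_out = 9.698 kJ/mol
Linear interpolation between T = 352.3 (H_out = 9.698) and T = 353.7 (H_out = 10.274) on hF = 9.743 gives T ≈ 352.4 K, at which ψ = 0.27.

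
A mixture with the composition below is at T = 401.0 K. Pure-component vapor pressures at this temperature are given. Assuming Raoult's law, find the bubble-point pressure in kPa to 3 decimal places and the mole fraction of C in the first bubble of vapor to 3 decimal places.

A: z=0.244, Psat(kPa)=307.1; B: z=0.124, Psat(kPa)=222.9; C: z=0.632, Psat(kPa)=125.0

Pbub = 181.572 kPa, y_C = 0.435

At the bubble point ψ → 0, so ΣzᵢKᵢ = 1 with Kᵢ = Pᵢˢᵃᵗ/P ⇒ P = ΣzᵢPᵢˢᵃᵗ.
P = 0.244·307.1 + 0.124·222.9 + 0.632·125.0 = 181.572 kPa
yᵢ = zᵢPᵢˢᵃᵗ/P ⇒ y_C = 0.632·125.0/181.572 = 0.435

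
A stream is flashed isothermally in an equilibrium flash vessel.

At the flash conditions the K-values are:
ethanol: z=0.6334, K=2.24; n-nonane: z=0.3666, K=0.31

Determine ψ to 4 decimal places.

ψ = 0.6223

Let ψ = V/F and solve Σ zᵢ(Kᵢ−1)/(1+ψ(Kᵢ−1)) = 0.
Feasibility: ΣzᵢKᵢ = 1.5325, Σzᵢ/Kᵢ = 1.4653 — both > 1, two phases present.
Newton iteration, ψ⁰ = 0.66:
  ψ = 0.6600: g = -0.03255, g' = -0.8830 → ψ = 0.6231
  ψ = 0.6231: g = -0.00069, g' = -0.8471 → ψ = 0.6223
Converged at ψ = 0.6223.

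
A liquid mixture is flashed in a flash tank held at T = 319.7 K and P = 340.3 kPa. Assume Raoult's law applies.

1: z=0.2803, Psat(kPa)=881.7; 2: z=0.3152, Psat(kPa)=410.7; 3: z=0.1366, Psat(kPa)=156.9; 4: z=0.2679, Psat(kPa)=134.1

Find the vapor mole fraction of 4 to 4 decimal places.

y_4 = 0.1449

Raoult's law: Kᵢ = Pᵢˢᵃᵗ/P = Pᵢˢᵃᵗ/340.3.
  K_1 = 881.7/340.3 = 2.590949, K_2 = 410.7/340.3 = 1.206876, K_3 = 156.9/340.3 = 0.461064, K_4 = 134.1/340.3 = 0.394064
Rachford–Rice: g(β) = Σ zᵢ(Kᵢ−1)/(1+β(Kᵢ−1)) = 0.
Feasibility: ΣzᵢKᵢ = 1.2752, Σzᵢ/Kᵢ = 1.3455 — both > 1, two phases present.
Newton iteration, β⁰ = 0.5:
  β = 0.5000: g = -0.02620, g' = -0.5080 → β = 0.4484
  β = 0.4484: g = -0.00004, g' = -0.5074 → β = 0.4483
Converged at β = 0.4483.
Compositions from xᵢ = zᵢ/(1+β(Kᵢ−1)), yᵢ = Kᵢxᵢ:
  1: x = 0.1636, y = 0.4239
  2: x = 0.2884, y = 0.3481
  3: x = 0.1801, y = 0.0830
  4: x = 0.3678, y = 0.1449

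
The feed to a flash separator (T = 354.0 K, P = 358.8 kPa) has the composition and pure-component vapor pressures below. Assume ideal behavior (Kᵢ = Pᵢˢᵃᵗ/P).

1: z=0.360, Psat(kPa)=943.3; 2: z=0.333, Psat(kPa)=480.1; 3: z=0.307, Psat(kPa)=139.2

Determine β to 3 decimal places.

Raoult's law: Kᵢ = Pᵢˢᵃᵗ/P = Pᵢˢᵃᵗ/358.8.
  K_1 = 943.3/358.8 = 2.62904, K_2 = 480.1/358.8 = 1.33807, K_3 = 139.2/358.8 = 0.38796
Let β = V/F and solve Σ zᵢ(Kᵢ−1)/(1+β(Kᵢ−1)) = 0.
Feasibility: ΣzᵢKᵢ = 1.511, Σzᵢ/Kᵢ = 1.177 — both > 1, two phases present.
Iterate (Newton) starting at β = 0.5:
  β = 0.500: g = 0.1487, g' = -0.557 → β = 0.767
  β = 0.767: g = -0.0041, g' = -0.621 → β = 0.761
  β = 0.761: g = -0.0000, g' = -0.617 → β = 0.760
Converged at β = 0.760.

β = 0.760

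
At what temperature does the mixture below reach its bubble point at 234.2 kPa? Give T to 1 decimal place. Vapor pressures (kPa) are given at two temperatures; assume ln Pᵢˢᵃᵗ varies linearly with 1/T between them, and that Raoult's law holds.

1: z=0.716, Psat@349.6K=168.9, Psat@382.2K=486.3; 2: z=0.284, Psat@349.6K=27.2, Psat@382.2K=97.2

Bubble-point temperature: ΣzᵢPᵢˢᵃᵗ(T) = P. Interpolate ln Pᵢˢᵃᵗ = aᵢ + bᵢ/T.
  T = 349.6 K: ΣzᵢPᵢˢᵃᵗ = 128.66 kPa
  T = 382.2 K: ΣzᵢPᵢˢᵃᵗ = 375.80 kPa
  T = 365.9 K: ΣzᵢPᵢˢᵃᵗ = 225.12 kPa
  T = 374.0 K: ΣzᵢPᵢˢᵃᵗ = 292.00 kPa
  T = 369.9 K: ΣzᵢPᵢˢᵃᵗ = 256.33 kPa
  T = 367.9 K: ΣzᵢPᵢˢᵃᵗ = 240.30 kPa
Interpolating between 365.9 K and 367.9 K gives T ≈ 367.1 K.

T = 367.1 K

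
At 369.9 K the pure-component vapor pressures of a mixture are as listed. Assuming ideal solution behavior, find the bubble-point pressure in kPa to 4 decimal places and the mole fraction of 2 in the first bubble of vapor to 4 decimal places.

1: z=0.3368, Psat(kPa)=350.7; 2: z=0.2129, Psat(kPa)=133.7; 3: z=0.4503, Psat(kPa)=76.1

Pbub = 180.8483 kPa, y_2 = 0.1574

At the bubble point ψ → 0, so ΣzᵢKᵢ = 1 with Kᵢ = Pᵢˢᵃᵗ/P ⇒ P = ΣzᵢPᵢˢᵃᵗ.
P = 0.3368·350.7 + 0.2129·133.7 + 0.4503·76.1 = 180.8483 kPa
yᵢ = zᵢPᵢˢᵃᵗ/P ⇒ y_2 = 0.2129·133.7/180.8483 = 0.1574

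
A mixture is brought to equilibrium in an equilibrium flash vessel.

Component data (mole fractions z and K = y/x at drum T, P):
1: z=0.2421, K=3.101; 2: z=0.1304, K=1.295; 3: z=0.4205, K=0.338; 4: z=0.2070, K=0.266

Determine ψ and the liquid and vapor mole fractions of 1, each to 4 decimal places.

Rachford–Rice: g(ψ) = Σ zᵢ(Kᵢ−1)/(1+ψ(Kᵢ−1)) = 0.
g(0) = ΣzᵢKᵢ − 1 = 0.1168 and g(1) = 1 − Σzᵢ/Kᵢ = -1.2010, so a root lies in (0, 1).
Iterate (Newton) starting at ψ = 0.47:
  ψ = 0.4700: g = -0.34635, g' = -0.9276 → ψ = 0.0966
  ψ = 0.0966: g = -0.00069, g' = -1.0887 → ψ = 0.0960
Converged at ψ = 0.0960.
Compositions from xᵢ = zᵢ/(1+ψ(Kᵢ−1)), yᵢ = Kᵢxᵢ:
  1: x = 0.2015, y = 0.6248
  2: x = 0.1268, y = 0.1642
  3: x = 0.4490, y = 0.1518
  4: x = 0.2227, y = 0.0592

ψ = 0.0960, x_1 = 0.2015, y_1 = 0.6248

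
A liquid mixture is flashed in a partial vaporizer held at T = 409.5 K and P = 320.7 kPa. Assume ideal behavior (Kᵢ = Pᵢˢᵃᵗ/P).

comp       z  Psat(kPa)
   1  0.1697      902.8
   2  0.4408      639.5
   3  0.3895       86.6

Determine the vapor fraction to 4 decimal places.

ψ = 0.5074

Raoult's law: Kᵢ = Pᵢˢᵃᵗ/P = Pᵢˢᵃᵗ/320.7.
  K_1 = 902.8/320.7 = 2.815092, K_2 = 639.5/320.7 = 1.994075, K_3 = 86.6/320.7 = 0.270034
Rachford–Rice: g(ψ) = Σ zᵢ(Kᵢ−1)/(1+ψ(Kᵢ−1)) = 0.
g(0) = ΣzᵢKᵢ − 1 = 0.4619 and g(1) = 1 − Σzᵢ/Kᵢ = -0.7237, so a root lies in (0, 1).
Newton–Raphson from ψ = 0.61:
  ψ = 0.6100: g = -0.09359, g' = -0.9692 → ψ = 0.5134
  ψ = 0.5134: g = -0.00520, g' = -0.8717 → ψ = 0.5075
  ψ = 0.5075: g = -0.00001, g' = -0.8676 → ψ = 0.5074
Converged at ψ = 0.5074.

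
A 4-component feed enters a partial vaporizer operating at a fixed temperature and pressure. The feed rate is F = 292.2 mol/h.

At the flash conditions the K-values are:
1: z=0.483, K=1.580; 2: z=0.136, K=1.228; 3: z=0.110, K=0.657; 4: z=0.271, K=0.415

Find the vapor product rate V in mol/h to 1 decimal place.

Iterate (Newton) starting at β = 0.51:
  β = 0.510: g = -0.0277, g' = -0.310 → β = 0.421
  β = 0.421: g = -0.0009, g' = -0.292 → β = 0.418
Converged at β = 0.418.
Then V = β·F = 0.4176·292.2 = 122.0 mol/h and L = F − V = 170.2 mol/h.

V = 122.0 mol/h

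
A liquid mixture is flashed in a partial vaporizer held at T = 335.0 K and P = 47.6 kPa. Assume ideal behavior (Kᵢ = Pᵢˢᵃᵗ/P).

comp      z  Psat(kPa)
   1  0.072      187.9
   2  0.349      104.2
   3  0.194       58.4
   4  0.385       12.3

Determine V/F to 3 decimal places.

Raoult's law: Kᵢ = Pᵢˢᵃᵗ/P = Pᵢˢᵃᵗ/47.6.
  K_1 = 187.9/47.6 = 3.94748, K_2 = 104.2/47.6 = 2.18908, K_3 = 58.4/47.6 = 1.22689, K_4 = 12.3/47.6 = 0.25840
Material balance + equilibrium reduce to Σ zᵢ(Kᵢ−1)/(1+V/F(Kᵢ−1)) = 0.
g(0) = ΣzᵢKᵢ − 1 = 0.386 and g(1) = 1 − Σzᵢ/Kᵢ = -0.826, so a root lies in (0, 1).
Newton–Raphson from V/F = 0.4:
  V/F = 0.400: g = 0.0130, g' = -0.795 → V/F = 0.416
Converged at V/F = 0.416.

V/F = 0.416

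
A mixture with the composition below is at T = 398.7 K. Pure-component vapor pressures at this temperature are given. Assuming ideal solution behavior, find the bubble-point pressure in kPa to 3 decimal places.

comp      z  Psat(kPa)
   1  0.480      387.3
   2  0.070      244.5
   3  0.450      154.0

At the bubble point ψ → 0, so ΣzᵢKᵢ = 1 with Kᵢ = Pᵢˢᵃᵗ/P ⇒ P = ΣzᵢPᵢˢᵃᵗ.
P = 0.480·387.3 + 0.070·244.5 + 0.450·154.0 = 272.319 kPa

Pbub = 272.319 kPa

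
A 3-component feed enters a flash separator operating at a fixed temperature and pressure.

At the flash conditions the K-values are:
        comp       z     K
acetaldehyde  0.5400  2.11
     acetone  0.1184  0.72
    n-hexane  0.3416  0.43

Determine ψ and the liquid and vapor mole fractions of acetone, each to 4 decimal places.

Rachford–Rice: g(ψ) = Σ zᵢ(Kᵢ−1)/(1+ψ(Kᵢ−1)) = 0.
g(0) = ΣzᵢKᵢ − 1 = 0.3715 and g(1) = 1 − Σzᵢ/Kᵢ = -0.2148, so a root lies in (0, 1).
Newton–Raphson from ψ = 0.43:
  ψ = 0.4300: g = 0.11012, g' = -0.5116 → ψ = 0.6452
  ψ = 0.6452: g = 0.00081, g' = -0.5174 → ψ = 0.6468
Converged at ψ = 0.6468.
Compositions from xᵢ = zᵢ/(1+ψ(Kᵢ−1)), yᵢ = Kᵢxᵢ:
  acetaldehyde: x = 0.3143, y = 0.6632
  acetone: x = 0.1446, y = 0.1041
  n-hexane: x = 0.5411, y = 0.2327

ψ = 0.6468, x_acetone = 0.1446, y_acetone = 0.1041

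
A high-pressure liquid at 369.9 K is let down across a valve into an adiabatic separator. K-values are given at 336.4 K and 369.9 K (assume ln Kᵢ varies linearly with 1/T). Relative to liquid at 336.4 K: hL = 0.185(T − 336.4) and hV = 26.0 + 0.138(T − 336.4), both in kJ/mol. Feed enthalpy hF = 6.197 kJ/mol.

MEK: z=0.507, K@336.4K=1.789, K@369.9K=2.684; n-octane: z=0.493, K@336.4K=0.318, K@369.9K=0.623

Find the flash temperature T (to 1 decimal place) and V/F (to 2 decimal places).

T = 340.1 K, V/F = 0.21

Adiabatic flash: solve Rachford–Rice at each trial T, then check hF = ψ·hV(T) + (1−ψ)·hL(T).
  T = 336.4 K: K = (1.789, 0.318), RR gives ψ = 0.119, H_out = 3.083 kJ/mol
  T = 369.9 K: K = (2.684, 0.623), RR gives ψ = 1.000, H_out = 30.623 kJ/mol
  T = 353.1 K: K = (2.211, 0.452), RR gives ψ = 0.518, H_out = 16.146 kJ/mol
  T = 344.8 K: K = (1.995, 0.381), RR gives ψ = 0.324, H_out = 9.845 kJ/mol
  T = 340.6 K: K = (1.891, 0.348), RR gives ψ = 0.225, H_out = 6.573 kJ/mol
  T = 338.5 K: K = (1.839, 0.333), RR gives ψ = 0.173, H_out = 4.864 kJ/mol
Linear interpolation between T = 338.5 (H_out = 4.864) and T = 340.6 (H_out = 6.573) on hF = 6.197 gives T ≈ 340.1 K, at which ψ = 0.21.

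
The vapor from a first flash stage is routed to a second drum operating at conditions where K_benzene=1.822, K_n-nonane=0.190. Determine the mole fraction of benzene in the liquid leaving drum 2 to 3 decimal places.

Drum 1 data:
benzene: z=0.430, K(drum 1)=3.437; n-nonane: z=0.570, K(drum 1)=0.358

x_benzene (drum 2) = 0.496

Drum 1:
Iterate (Newton) starting at ψ₁ = 0.59:
  ψ₁ = 0.590: g = -0.1592, g' = -1.038 → ψ₁ = 0.437
  ψ₁ = 0.437: g = -0.0008, g' = -1.053 → ψ₁ = 0.436
Converged at ψ₁ = 0.436.
Drum-1 compositions:
  benzene: x = 0.209, y = 0.717
  n-nonane: x = 0.791, y = 0.283
Drum-2 feed = drum-1 vapor: z₂ = (0.7166, 0.2834).
Drum 2:
Material balance + equilibrium reduce to Σ zᵢ(Kᵢ−1)/(1+ψ₂(Kᵢ−1)) = 0.
Feasibility: ΣzᵢKᵢ = 1.360, Σzᵢ/Kᵢ = 1.885 — both > 1, two phases present.
Newton iteration, ψ₂⁰ = 0.5:
  ψ₂ = 0.500: g = 0.0318, g' = -0.768 → ψ₂ = 0.541
  ψ₂ = 0.541: g = -0.0011, g' = -0.822 → ψ₂ = 0.540
Converged at ψ₂ = 0.540.
  benzene: x = 0.496, y = 0.904
  n-nonane: x = 0.504, y = 0.096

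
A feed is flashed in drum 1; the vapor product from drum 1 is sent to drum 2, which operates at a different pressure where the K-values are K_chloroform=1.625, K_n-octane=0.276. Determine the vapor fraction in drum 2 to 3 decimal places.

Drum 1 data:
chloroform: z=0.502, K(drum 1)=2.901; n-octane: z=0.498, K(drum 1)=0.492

Drum 1:
Binary case is linear: z₁(K₁−1)(1+ψ₁(K₂−1)) + z₂(K₂−1)(1+ψ₁(K₁−1)) = 0
⇒ ψ₁ = [z₁(K₁−1)+z₂(K₂−1)] / [−(K₁−1)(K₂−1)] = 0.7013/0.9657 = 0.726
Drum-1 compositions:
  chloroform: x = 0.211, y = 0.612
  n-octane: x = 0.789, y = 0.388
Drum-2 feed = drum-1 vapor: z₂ = (0.6118, 0.3882).
Drum 2:
Let ψ₂ = V/F and solve Σ zᵢ(Kᵢ−1)/(1+ψ₂(Kᵢ−1)) = 0.
Feasibility: ΣzᵢKᵢ = 1.101, Σzᵢ/Kᵢ = 1.783 — both > 1, two phases present.
Newton iteration, ψ₂⁰ = 0.5:
  ψ₂ = 0.500: g = -0.1493, g' = -0.639 → ψ₂ = 0.266
  ψ₂ = 0.266: g = -0.0204, g' = -0.488 → ψ₂ = 0.224
Converged at ψ₂ = 0.224.
  chloroform: x = 0.537, y = 0.872
  n-octane: x = 0.463, y = 0.128

V/F (drum 2) = 0.224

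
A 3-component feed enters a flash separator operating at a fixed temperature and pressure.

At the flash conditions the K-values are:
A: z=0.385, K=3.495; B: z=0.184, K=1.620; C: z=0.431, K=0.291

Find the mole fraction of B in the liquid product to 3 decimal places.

x_B = 0.138

Iterate (Newton) starting at ψ = 0.63:
  ψ = 0.630: g = -0.0967, g' = -1.107 → ψ = 0.543
  ψ = 0.543: g = -0.0032, g' = -1.044 → ψ = 0.540
Converged at ψ = 0.540.
Compositions from xᵢ = zᵢ/(1+ψ(Kᵢ−1)), yᵢ = Kᵢxᵢ:
  A: x = 0.164, y = 0.574
  B: x = 0.138, y = 0.223
  C: x = 0.698, y = 0.203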